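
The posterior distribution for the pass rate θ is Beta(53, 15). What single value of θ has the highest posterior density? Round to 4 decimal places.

Mode = (53−1)/(53+15−2) = 52/66 = 0.7879.
Mean = 53/(53+15) = 53/68 = 0.7794.
This is the posterior mode — the MAP estimate.

0.7879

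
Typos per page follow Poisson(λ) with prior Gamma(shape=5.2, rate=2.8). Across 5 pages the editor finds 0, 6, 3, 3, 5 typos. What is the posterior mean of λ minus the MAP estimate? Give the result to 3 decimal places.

0.128

Σ counts = 17. Posterior: Gamma(shape = 5.2+17 = 22.2, rate = 2.8+5 = 7.8).
Mode = (α−1)/β = 21.2/7.8 = 2.718.
Mean = α/β = 22.2/7.8 = 2.846.
Difference = 2.846 − 2.718 = 0.128.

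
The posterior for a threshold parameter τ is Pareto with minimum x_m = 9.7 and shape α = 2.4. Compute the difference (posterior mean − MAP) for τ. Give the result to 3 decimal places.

6.929

The Pareto density is strictly decreasing on [x_m, ∞), so the mode is x_m = 9.700.
Mean = α·x_m/(α−1) = 2.4·9.7/1.4 = 16.629.
Difference = 16.629 − 9.700 = 6.929.
The mean is pulled above the mode by the posterior's right skew.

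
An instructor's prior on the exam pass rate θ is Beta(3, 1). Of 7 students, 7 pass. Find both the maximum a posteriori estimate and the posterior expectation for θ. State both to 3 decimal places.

Posterior: Beta(3+7, 1+0) = Beta(10, 1).
Since β = 1 ≤ 1 and α > 1, the Beta density is monotone increasing on [0,1]; the mode is at 1.
Mean = 10/(10+1) = 0.909.

maximum a posteriori estimate = 1.000, posterior expectation = 0.909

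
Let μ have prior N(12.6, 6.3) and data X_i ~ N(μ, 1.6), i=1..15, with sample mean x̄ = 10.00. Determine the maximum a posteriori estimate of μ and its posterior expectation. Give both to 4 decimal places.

MAP: 10.0433. Posterior mean: 10.0433.

Posterior for μ is Normal. Precision-weighted mean: (1/6.3·12.6 + 15/1.6·10.00) / (1/6.3 + 15/1.6) = 10.0433.
A Normal posterior is symmetric, so mode = mean.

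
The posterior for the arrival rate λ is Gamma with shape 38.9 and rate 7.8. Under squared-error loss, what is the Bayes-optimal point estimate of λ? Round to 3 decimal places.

Mode = (α−1)/β = 37.9/7.8 = 4.859.
Mean = α/β = 38.9/7.8 = 4.987.
Squared-error loss ⇒ the optimal estimator is the posterior mean.

4.987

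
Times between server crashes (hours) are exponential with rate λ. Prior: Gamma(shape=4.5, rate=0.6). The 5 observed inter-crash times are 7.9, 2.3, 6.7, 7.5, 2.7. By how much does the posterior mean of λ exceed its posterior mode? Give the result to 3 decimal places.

Σ times = 27.1. Posterior: Gamma(shape = 4.5+5 = 9.5, rate = 0.6+27.1 = 27.7).
Mode = (α−1)/β = 8.5/27.7 = 0.307.
Mean = α/β = 9.5/27.7 = 0.343.
Difference = 0.343 − 0.307 = 0.036.

0.036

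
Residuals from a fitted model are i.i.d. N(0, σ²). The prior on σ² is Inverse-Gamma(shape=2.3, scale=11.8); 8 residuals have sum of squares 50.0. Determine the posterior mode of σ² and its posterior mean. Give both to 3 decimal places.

Posterior: Inverse-Gamma(shape = 2.3+8/2 = 6.3, scale = 11.8+50.0/2 = 36.8).
Mode = β/(α+1) = 36.8/7.3 = 5.041.
Mean = β/(α−1) = 36.8/5.3 = 6.943.

MAP = 5.041, posterior mean = 6.943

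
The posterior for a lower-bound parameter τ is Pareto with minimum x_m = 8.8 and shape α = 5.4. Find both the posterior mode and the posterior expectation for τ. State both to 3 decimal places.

The Pareto density is strictly decreasing on [x_m, ∞), so the mode is x_m = 8.800.
Mean = α·x_m/(α−1) = 5.4·8.8/4.4 = 10.800.

MAP: 8.800. Posterior mean: 10.800.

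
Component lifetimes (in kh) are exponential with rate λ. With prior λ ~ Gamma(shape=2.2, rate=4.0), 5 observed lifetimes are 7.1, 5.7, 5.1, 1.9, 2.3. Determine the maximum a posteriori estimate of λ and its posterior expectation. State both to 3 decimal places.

MAP = 0.238; posterior mean = 0.276

Σ times = 22.1. Posterior: Gamma(shape = 2.2+5 = 7.2, rate = 4.0+22.1 = 26.1).
Mode = (α−1)/β = 6.2/26.1 = 0.238.
Mean = α/β = 7.2/26.1 = 0.276.
Right-skewed posterior ⇒ mode < mean.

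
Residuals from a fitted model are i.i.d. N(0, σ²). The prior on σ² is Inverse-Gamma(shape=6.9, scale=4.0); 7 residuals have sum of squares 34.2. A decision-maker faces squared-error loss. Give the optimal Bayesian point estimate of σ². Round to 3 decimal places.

Posterior: Inverse-Gamma(shape = 6.9+7/2 = 10.4, scale = 4.0+34.2/2 = 21.1).
Mode = β/(α+1) = 21.1/11.4 = 1.851.
Mean = β/(α−1) = 21.1/9.4 = 2.245.
Squared-error loss ⇒ the optimal estimator is the posterior mean.

2.245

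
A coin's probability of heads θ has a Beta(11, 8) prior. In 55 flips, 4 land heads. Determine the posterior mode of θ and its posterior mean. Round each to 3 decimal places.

θ_MAP = 0.194, E[θ|data] = 0.203

Posterior: Beta(11+4, 8+51) = Beta(15, 59).
Mode = (15−1)/(15+59−2) = 14/72 = 0.194.
Mean = 15/(15+59) = 15/74 = 0.203.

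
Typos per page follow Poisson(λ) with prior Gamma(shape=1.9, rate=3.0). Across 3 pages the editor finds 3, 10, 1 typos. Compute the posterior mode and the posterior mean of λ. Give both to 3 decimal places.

MAP: 2.483. Posterior mean: 2.650.

Σ counts = 14. Posterior: Gamma(shape = 1.9+14 = 15.9, rate = 3.0+3 = 6.0).
Mode = (α−1)/β = 14.9/6.0 = 2.483.
Mean = α/β = 15.9/6.0 = 2.650.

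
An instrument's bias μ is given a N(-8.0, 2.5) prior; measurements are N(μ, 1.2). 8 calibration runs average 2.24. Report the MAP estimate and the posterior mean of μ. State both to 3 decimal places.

Posterior for μ is Normal. Precision-weighted mean: (1/2.5·-8.0 + 8/1.2·2.24) / (1/2.5 + 8/1.2) = 1.660.
A Normal posterior is symmetric, so mode = mean.

MAP = 1.660, posterior mean = 1.660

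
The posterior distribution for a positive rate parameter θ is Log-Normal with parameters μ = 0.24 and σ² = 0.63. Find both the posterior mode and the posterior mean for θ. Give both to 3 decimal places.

MAP = 0.677; posterior mean = 1.742

Mode = exp(μ − σ²) = exp(-0.39) = 0.677.
Mean = exp(μ + σ²/2) = exp(0.555) = 1.742.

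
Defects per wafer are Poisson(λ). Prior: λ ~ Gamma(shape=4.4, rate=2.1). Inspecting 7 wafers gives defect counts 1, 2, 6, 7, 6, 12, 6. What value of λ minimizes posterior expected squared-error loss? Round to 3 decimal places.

Σ counts = 40. Posterior: Gamma(shape = 4.4+40 = 44.4, rate = 2.1+7 = 9.1).
Mode = (α−1)/β = 43.4/9.1 = 4.769.
Mean = α/β = 44.4/9.1 = 4.879.
Squared-error loss ⇒ the optimal estimator is the posterior mean.

4.879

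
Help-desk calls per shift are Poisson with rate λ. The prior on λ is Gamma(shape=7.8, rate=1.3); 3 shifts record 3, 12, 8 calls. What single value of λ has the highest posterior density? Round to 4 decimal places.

Σ counts = 23. Posterior: Gamma(shape = 7.8+23 = 30.8, rate = 1.3+3 = 4.3).
Mode = (α−1)/β = 29.8/4.3 = 6.9302.
Mean = α/β = 30.8/4.3 = 7.1628.
This is the posterior mode — the MAP estimate.

6.9302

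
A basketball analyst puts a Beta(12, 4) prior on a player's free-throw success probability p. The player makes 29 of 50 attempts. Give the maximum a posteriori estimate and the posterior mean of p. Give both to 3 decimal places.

MAP = 0.625; posterior mean = 0.621

Posterior: Beta(12+29, 4+21) = Beta(41, 25).
Mode = (41−1)/(41+25−2) = 40/64 = 0.625.
Mean = 41/(41+25) = 41/66 = 0.621.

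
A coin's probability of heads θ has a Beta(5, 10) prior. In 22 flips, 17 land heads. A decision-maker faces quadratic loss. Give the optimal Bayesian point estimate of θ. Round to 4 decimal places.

Posterior: Beta(5+17, 10+5) = Beta(22, 15).
Mode = (22−1)/(22+15−2) = 21/35 = 0.6000.
Mean = 22/(22+15) = 22/37 = 0.5946.
Quadratic loss ⇒ the optimal estimator is the posterior mean.

0.5946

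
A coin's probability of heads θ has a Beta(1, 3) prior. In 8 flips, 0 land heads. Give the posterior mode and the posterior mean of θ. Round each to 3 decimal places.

MAP: 0.000. Posterior mean: 0.083.

Posterior: Beta(1+0, 3+8) = Beta(1, 11).
Since α = 1 ≤ 1 and β > 1, the Beta density is monotone decreasing on [0,1]; the mode is at 0.
Mean = 1/(1+11) = 0.083.
The mean is pulled above the mode by the posterior's right skew.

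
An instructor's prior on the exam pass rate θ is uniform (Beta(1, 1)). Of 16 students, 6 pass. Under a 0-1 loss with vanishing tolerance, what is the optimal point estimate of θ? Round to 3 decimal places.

0.375

Posterior: Beta(1+6, 1+10) = Beta(7, 11).
Mode = (7−1)/(7+11−2) = 6/16 = 0.375.
Mean = 7/(7+11) = 7/18 = 0.389.
This is the posterior mode — the MAP estimate.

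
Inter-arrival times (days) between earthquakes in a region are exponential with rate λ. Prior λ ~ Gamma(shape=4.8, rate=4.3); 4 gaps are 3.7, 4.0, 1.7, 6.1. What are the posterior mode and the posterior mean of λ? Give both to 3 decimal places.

Σ times = 15.5. Posterior: Gamma(shape = 4.8+4 = 8.8, rate = 4.3+15.5 = 19.8).
Mode = (α−1)/β = 7.8/19.8 = 0.394.
Mean = α/β = 8.8/19.8 = 0.444.

λ_MAP = 0.394, E[λ|data] = 0.444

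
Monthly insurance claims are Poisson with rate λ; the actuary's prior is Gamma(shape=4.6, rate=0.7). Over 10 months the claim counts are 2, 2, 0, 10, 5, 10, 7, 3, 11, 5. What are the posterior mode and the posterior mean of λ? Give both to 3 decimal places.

MAP = 5.477, posterior mean = 5.570

Σ counts = 55. Posterior: Gamma(shape = 4.6+55 = 59.6, rate = 0.7+10 = 10.7).
Mode = (α−1)/β = 58.6/10.7 = 5.477.
Mean = α/β = 59.6/10.7 = 5.570.
Right-skewed posterior ⇒ mode < mean.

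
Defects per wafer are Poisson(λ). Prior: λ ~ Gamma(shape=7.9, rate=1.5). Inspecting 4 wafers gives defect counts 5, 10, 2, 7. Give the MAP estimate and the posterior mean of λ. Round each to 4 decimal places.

MAP estimate = 5.6182, posterior mean = 5.8000

Σ counts = 24. Posterior: Gamma(shape = 7.9+24 = 31.9, rate = 1.5+4 = 5.5).
Mode = (α−1)/β = 30.9/5.5 = 5.6182.
Mean = α/β = 31.9/5.5 = 5.8000.
The mean is pulled above the mode by the posterior's right skew.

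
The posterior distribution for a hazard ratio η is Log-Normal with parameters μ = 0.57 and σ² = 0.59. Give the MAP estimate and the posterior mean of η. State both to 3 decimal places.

η_MAP = 0.980, E[η|data] = 2.375

Mode = exp(μ − σ²) = exp(-0.02) = 0.980.
Mean = exp(μ + σ²/2) = exp(0.865) = 2.375.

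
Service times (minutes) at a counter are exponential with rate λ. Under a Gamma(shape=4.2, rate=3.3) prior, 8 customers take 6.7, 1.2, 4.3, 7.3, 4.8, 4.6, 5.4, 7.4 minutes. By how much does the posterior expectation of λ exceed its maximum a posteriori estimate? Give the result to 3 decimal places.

0.022

Σ times = 41.7. Posterior: Gamma(shape = 4.2+8 = 12.2, rate = 3.3+41.7 = 45.0).
Mode = (α−1)/β = 11.2/45.0 = 0.249.
Mean = α/β = 12.2/45.0 = 0.271.
Difference = 0.271 − 0.249 = 0.022.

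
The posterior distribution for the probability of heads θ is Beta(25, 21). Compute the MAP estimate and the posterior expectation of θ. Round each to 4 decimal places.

Mode = (25−1)/(25+21−2) = 24/44 = 0.5455.
Mean = 25/(25+21) = 25/46 = 0.5435.
The mean is pulled below the mode by the posterior's left skew.

MAP = 0.5455; posterior mean = 0.5435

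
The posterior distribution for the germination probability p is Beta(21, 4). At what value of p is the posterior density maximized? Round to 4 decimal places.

0.8696

Mode = (21−1)/(21+4−2) = 20/23 = 0.8696.
Mean = 21/(21+4) = 21/25 = 0.8400.
This is the posterior mode — the MAP estimate.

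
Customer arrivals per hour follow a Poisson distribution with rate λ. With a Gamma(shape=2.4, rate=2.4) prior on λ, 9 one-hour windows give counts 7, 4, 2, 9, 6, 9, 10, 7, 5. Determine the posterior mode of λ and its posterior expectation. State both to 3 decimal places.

Σ counts = 59. Posterior: Gamma(shape = 2.4+59 = 61.4, rate = 2.4+9 = 11.4).
Mode = (α−1)/β = 60.4/11.4 = 5.298.
Mean = α/β = 61.4/11.4 = 5.386.

MAP = 5.298; posterior mean = 5.386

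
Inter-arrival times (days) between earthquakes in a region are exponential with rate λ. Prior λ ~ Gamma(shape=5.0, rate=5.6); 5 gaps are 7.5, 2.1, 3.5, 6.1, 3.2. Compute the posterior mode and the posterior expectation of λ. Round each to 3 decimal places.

λ_MAP = 0.321, E[λ|data] = 0.357

Σ times = 22.4. Posterior: Gamma(shape = 5.0+5 = 10.0, rate = 5.6+22.4 = 28.0).
Mode = (α−1)/β = 9.0/28.0 = 0.321.
Mean = α/β = 10.0/28.0 = 0.357.
The posterior is right-skewed, so the mean exceeds the mode.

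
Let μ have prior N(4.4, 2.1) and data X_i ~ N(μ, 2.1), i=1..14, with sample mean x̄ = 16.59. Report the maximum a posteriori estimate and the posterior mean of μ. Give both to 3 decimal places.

Posterior for μ is Normal. Precision-weighted mean: (1/2.1·4.4 + 14/2.1·16.59) / (1/2.1 + 14/2.1) = 15.777.
A Normal posterior is symmetric, so mode = mean.

MAP = 15.777; posterior mean = 15.777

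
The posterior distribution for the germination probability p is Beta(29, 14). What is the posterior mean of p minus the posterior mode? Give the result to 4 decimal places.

-0.0085

Mode = (29−1)/(29+14−2) = 28/41 = 0.6829.
Mean = 29/(29+14) = 29/43 = 0.6744.
Difference = 0.6744 − 0.6829 = -0.0085.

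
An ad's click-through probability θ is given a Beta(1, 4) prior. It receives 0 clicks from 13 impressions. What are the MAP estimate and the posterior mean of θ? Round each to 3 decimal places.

θ_MAP = 0.000, E[θ|data] = 0.056

Posterior: Beta(1+0, 4+13) = Beta(1, 17).
Since α = 1 ≤ 1 and β > 1, the Beta density is monotone decreasing on [0,1]; the mode is at 0.
Mean = 1/(1+17) = 0.056.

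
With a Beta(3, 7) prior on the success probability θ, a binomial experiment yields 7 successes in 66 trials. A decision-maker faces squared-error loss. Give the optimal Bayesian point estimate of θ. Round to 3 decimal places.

Posterior: Beta(3+7, 7+59) = Beta(10, 66).
Mode = (10−1)/(10+66−2) = 9/74 = 0.122.
Mean = 10/(10+66) = 10/76 = 0.132.
Squared-error loss ⇒ the optimal estimator is the posterior mean.

0.132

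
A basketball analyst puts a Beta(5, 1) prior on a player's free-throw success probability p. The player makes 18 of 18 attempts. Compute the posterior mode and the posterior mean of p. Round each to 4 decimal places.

posterior mode = 1.0000, posterior mean = 0.9583

Posterior: Beta(5+18, 1+0) = Beta(23, 1).
Since β = 1 ≤ 1 and α > 1, the Beta density is monotone increasing on [0,1]; the mode is at 1.
Mean = 23/(23+1) = 0.9583.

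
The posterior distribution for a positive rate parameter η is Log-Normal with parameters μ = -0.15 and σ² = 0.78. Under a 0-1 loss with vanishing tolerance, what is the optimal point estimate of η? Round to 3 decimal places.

0.395

Mode = exp(μ − σ²) = exp(-0.93) = 0.395.
Mean = exp(μ + σ²/2) = exp(0.240) = 1.271.
This is the posterior mode — the MAP estimate.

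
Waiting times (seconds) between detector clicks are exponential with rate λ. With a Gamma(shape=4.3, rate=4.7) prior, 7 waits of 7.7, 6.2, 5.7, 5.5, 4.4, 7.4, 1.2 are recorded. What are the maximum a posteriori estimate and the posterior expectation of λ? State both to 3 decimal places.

Σ times = 38.1. Posterior: Gamma(shape = 4.3+7 = 11.3, rate = 4.7+38.1 = 42.8).
Mode = (α−1)/β = 10.3/42.8 = 0.241.
Mean = α/β = 11.3/42.8 = 0.264.
The posterior is right-skewed, so the mean exceeds the mode.

MAP = 0.241; posterior mean = 0.264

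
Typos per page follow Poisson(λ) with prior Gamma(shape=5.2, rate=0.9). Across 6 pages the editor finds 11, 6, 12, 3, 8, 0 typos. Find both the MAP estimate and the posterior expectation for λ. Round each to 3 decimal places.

Σ counts = 40. Posterior: Gamma(shape = 5.2+40 = 45.2, rate = 0.9+6 = 6.9).
Mode = (α−1)/β = 44.2/6.9 = 6.406.
Mean = α/β = 45.2/6.9 = 6.551.

MAP: 6.406. Posterior mean: 6.551.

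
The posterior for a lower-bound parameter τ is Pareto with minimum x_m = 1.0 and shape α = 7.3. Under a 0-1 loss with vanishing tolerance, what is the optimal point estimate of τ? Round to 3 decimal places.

The Pareto density is strictly decreasing on [x_m, ∞), so the mode is x_m = 1.000.
Mean = α·x_m/(α−1) = 7.3·1.0/6.3 = 1.159.
This is the posterior mode — the MAP estimate.

1.000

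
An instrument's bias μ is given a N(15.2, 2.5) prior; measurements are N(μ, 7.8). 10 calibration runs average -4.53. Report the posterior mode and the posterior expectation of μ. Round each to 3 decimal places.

Posterior for μ is Normal. Precision-weighted mean: (1/2.5·15.2 + 10/7.8·-4.53) / (1/2.5 + 10/7.8) = 0.162.
A Normal posterior is symmetric, so mode = mean.

MAP = 0.162; posterior mean = 0.162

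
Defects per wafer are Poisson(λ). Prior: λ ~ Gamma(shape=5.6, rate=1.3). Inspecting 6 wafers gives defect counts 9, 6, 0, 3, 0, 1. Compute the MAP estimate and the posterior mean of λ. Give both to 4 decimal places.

MAP = 3.2329, posterior mean = 3.3699

Σ counts = 19. Posterior: Gamma(shape = 5.6+19 = 24.6, rate = 1.3+6 = 7.3).
Mode = (α−1)/β = 23.6/7.3 = 3.2329.
Mean = α/β = 24.6/7.3 = 3.3699.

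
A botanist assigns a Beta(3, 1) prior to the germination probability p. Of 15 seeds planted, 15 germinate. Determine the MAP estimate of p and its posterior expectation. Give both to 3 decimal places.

Posterior: Beta(3+15, 1+0) = Beta(18, 1).
Since β = 1 ≤ 1 and α > 1, the Beta density is monotone increasing on [0,1]; the mode is at 1.
Mean = 18/(18+1) = 0.947.
Left-skewed posterior ⇒ mean < mode.

MAP = 1.000; posterior mean = 0.947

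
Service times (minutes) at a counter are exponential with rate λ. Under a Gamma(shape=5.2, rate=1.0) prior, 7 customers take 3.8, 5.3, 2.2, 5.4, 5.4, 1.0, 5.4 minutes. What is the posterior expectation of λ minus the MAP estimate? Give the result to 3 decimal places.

0.034

Σ times = 28.5. Posterior: Gamma(shape = 5.2+7 = 12.2, rate = 1.0+28.5 = 29.5).
Mode = (α−1)/β = 11.2/29.5 = 0.380.
Mean = α/β = 12.2/29.5 = 0.414.
Difference = 0.414 − 0.380 = 0.034.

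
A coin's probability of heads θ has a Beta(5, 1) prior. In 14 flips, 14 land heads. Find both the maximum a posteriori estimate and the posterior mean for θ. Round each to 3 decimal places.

Posterior: Beta(5+14, 1+0) = Beta(19, 1).
Since β = 1 ≤ 1 and α > 1, the Beta density is monotone increasing on [0,1]; the mode is at 1.
Mean = 19/(19+1) = 0.950.
The mean is pulled below the mode by the posterior's left skew.

MAP = 1.000, posterior mean = 0.950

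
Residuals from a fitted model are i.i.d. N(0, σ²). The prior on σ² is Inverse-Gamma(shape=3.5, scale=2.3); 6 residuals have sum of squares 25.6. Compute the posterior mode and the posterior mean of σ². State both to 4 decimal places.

Posterior: Inverse-Gamma(shape = 3.5+6/2 = 6.5, scale = 2.3+25.6/2 = 15.1).
Mode = β/(α+1) = 15.1/7.5 = 2.0133.
Mean = β/(α−1) = 15.1/5.5 = 2.7455.

posterior mode = 2.0133, posterior mean = 2.7455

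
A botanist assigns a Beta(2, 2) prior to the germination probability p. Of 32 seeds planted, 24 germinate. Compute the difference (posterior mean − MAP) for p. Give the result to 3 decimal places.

Posterior: Beta(2+24, 2+8) = Beta(26, 10).
Mode = (26−1)/(26+10−2) = 25/34 = 0.735.
Mean = 26/(26+10) = 26/36 = 0.722.
Difference = 0.722 − 0.735 = -0.013.
Mode > mean: the posterior has a left tail.

-0.013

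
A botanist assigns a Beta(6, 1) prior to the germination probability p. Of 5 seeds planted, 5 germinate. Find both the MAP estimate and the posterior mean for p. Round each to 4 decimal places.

MAP = 1.0000; posterior mean = 0.9167

Posterior: Beta(6+5, 1+0) = Beta(11, 1).
Since β = 1 ≤ 1 and α > 1, the Beta density is monotone increasing on [0,1]; the mode is at 1.
Mean = 11/(11+1) = 0.9167.
Left-skewed posterior ⇒ mean < mode.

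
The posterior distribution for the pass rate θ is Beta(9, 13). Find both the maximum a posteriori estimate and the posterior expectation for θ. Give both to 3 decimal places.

Mode = (9−1)/(9+13−2) = 8/20 = 0.400.
Mean = 9/(9+13) = 9/22 = 0.409.

θ_MAP = 0.400, E[θ|data] = 0.409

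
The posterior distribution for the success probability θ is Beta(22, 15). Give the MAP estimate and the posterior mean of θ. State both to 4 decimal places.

Mode = (22−1)/(22+15−2) = 21/35 = 0.6000.
Mean = 22/(22+15) = 22/37 = 0.5946.
Mode > mean: the posterior has a left tail.

θ_MAP = 0.6000, E[θ|data] = 0.5946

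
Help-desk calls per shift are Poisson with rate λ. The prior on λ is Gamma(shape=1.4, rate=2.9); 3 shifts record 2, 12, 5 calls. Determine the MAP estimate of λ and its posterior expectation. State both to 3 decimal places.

Σ counts = 19. Posterior: Gamma(shape = 1.4+19 = 20.4, rate = 2.9+3 = 5.9).
Mode = (α−1)/β = 19.4/5.9 = 3.288.
Mean = α/β = 20.4/5.9 = 3.458.
The posterior is right-skewed, so the mean exceeds the mode.

MAP estimate = 3.288, posterior expectation = 3.458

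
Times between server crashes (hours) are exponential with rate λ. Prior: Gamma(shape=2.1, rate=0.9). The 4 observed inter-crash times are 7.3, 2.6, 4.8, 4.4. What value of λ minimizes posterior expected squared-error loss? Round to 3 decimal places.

Σ times = 19.1. Posterior: Gamma(shape = 2.1+4 = 6.1, rate = 0.9+19.1 = 20.0).
Mode = (α−1)/β = 5.1/20.0 = 0.255.
Mean = α/β = 6.1/20.0 = 0.305.
Squared-error loss ⇒ the optimal estimator is the posterior mean.

0.305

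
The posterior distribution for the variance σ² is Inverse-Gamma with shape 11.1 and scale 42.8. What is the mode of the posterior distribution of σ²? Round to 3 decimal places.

3.537

Mode = β/(α+1) = 42.8/12.1 = 3.537.
Mean = β/(α−1) = 42.8/10.1 = 4.238.
This is the posterior mode — the MAP estimate.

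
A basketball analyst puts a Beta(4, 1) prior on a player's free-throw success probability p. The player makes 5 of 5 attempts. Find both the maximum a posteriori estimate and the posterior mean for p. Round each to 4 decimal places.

p_MAP = 1.0000, E[p|data] = 0.9000

Posterior: Beta(4+5, 1+0) = Beta(9, 1).
Since β = 1 ≤ 1 and α > 1, the Beta density is monotone increasing on [0,1]; the mode is at 1.
Mean = 9/(9+1) = 0.9000.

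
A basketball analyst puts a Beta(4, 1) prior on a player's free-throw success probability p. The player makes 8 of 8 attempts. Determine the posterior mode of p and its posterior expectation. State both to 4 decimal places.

Posterior: Beta(4+8, 1+0) = Beta(12, 1).
Since β = 1 ≤ 1 and α > 1, the Beta density is monotone increasing on [0,1]; the mode is at 1.
Mean = 12/(12+1) = 0.9231.

MAP: 1.0000. Posterior mean: 0.9231.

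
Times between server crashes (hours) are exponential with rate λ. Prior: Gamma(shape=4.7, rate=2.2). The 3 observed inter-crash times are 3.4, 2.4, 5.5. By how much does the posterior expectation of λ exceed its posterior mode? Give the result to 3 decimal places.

Σ times = 11.3. Posterior: Gamma(shape = 4.7+3 = 7.7, rate = 2.2+11.3 = 13.5).
Mode = (α−1)/β = 6.7/13.5 = 0.496.
Mean = α/β = 7.7/13.5 = 0.570.
Difference = 0.570 − 0.496 = 0.074.
The mean is pulled above the mode by the posterior's right skew.

0.074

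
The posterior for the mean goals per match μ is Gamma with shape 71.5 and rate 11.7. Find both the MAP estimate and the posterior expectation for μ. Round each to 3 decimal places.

MAP estimate = 6.026, posterior expectation = 6.111

Mode = (α−1)/β = 70.5/11.7 = 6.026.
Mean = α/β = 71.5/11.7 = 6.111.
Right-skewed posterior ⇒ mode < mean.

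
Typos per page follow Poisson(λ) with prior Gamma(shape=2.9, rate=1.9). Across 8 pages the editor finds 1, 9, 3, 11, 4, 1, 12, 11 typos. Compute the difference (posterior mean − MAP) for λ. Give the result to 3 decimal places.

0.101

Σ counts = 52. Posterior: Gamma(shape = 2.9+52 = 54.9, rate = 1.9+8 = 9.9).
Mode = (α−1)/β = 53.9/9.9 = 5.444.
Mean = α/β = 54.9/9.9 = 5.545.
Difference = 5.545 − 5.444 = 0.101.
The mean is pulled above the mode by the posterior's right skew.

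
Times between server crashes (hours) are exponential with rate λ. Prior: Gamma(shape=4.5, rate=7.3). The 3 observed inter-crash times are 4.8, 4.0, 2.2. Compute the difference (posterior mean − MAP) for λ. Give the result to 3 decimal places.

0.055

Σ times = 11.0. Posterior: Gamma(shape = 4.5+3 = 7.5, rate = 7.3+11.0 = 18.3).
Mode = (α−1)/β = 6.5/18.3 = 0.355.
Mean = α/β = 7.5/18.3 = 0.410.
Difference = 0.410 − 0.355 = 0.055.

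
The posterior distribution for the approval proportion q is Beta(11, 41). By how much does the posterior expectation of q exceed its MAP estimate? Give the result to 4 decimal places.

Mode = (11−1)/(11+41−2) = 10/50 = 0.2000.
Mean = 11/(11+41) = 11/52 = 0.2115.
Difference = 0.2115 − 0.2000 = 0.0115.

0.0115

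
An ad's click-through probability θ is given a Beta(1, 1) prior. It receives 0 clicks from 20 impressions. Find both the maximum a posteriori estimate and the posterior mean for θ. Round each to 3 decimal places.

MAP = 0.000, posterior mean = 0.045

Posterior: Beta(1+0, 1+20) = Beta(1, 21).
Since α = 1 ≤ 1 and β > 1, the Beta density is monotone decreasing on [0,1]; the mode is at 0.
Mean = 1/(1+21) = 0.045.
Right-skewed posterior ⇒ mode < mean.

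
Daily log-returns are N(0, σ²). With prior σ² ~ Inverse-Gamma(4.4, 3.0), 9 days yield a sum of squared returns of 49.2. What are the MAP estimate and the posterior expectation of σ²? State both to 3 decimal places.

Posterior: Inverse-Gamma(shape = 4.4+9/2 = 8.9, scale = 3.0+49.2/2 = 27.6).
Mode = β/(α+1) = 27.6/9.9 = 2.788.
Mean = β/(α−1) = 27.6/7.9 = 3.494.
Mean > mode: the posterior has a right tail.

σ²_MAP = 2.788, E[σ²|data] = 3.494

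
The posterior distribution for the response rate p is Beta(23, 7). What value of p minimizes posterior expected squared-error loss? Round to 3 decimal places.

0.767

Mode = (23−1)/(23+7−2) = 22/28 = 0.786.
Mean = 23/(23+7) = 23/30 = 0.767.
Squared-error loss ⇒ the optimal estimator is the posterior mean.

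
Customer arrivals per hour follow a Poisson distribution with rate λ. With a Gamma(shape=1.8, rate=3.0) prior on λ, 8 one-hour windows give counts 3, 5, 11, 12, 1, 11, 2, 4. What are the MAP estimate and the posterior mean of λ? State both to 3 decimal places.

MAP = 4.527; posterior mean = 4.618

Σ counts = 49. Posterior: Gamma(shape = 1.8+49 = 50.8, rate = 3.0+8 = 11.0).
Mode = (α−1)/β = 49.8/11.0 = 4.527.
Mean = α/β = 50.8/11.0 = 4.618.
The posterior is right-skewed, so the mean exceeds the mode.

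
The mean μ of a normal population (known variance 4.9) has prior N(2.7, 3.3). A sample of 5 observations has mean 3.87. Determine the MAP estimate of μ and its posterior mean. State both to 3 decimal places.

μ_MAP = 3.602, E[μ|data] = 3.602

Posterior for μ is Normal. Precision-weighted mean: (1/3.3·2.7 + 5/4.9·3.87) / (1/3.3 + 5/4.9) = 3.602.
A Normal posterior is symmetric, so mode = mean.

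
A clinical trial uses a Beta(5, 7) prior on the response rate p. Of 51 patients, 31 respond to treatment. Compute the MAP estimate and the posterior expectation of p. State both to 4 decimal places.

MAP = 0.5738; posterior mean = 0.5714

Posterior: Beta(5+31, 7+20) = Beta(36, 27).
Mode = (36−1)/(36+27−2) = 35/61 = 0.5738.
Mean = 36/(36+27) = 36/63 = 0.5714.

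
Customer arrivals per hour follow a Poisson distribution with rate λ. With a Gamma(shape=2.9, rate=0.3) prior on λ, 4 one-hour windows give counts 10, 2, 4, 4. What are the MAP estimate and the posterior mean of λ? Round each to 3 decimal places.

Σ counts = 20. Posterior: Gamma(shape = 2.9+20 = 22.9, rate = 0.3+4 = 4.3).
Mode = (α−1)/β = 21.9/4.3 = 5.093.
Mean = α/β = 22.9/4.3 = 5.326.

MAP = 5.093; posterior mean = 5.326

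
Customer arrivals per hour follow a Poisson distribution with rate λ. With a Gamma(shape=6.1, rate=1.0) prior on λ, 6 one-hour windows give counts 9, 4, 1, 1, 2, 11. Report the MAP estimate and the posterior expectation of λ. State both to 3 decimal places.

Σ counts = 28. Posterior: Gamma(shape = 6.1+28 = 34.1, rate = 1.0+6 = 7.0).
Mode = (α−1)/β = 33.1/7.0 = 4.729.
Mean = α/β = 34.1/7.0 = 4.871.

MAP = 4.729, posterior mean = 4.871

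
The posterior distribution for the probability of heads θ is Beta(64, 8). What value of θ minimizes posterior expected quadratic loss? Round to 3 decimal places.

0.889

Mode = (64−1)/(64+8−2) = 63/70 = 0.900.
Mean = 64/(64+8) = 64/72 = 0.889.
Quadratic loss ⇒ the optimal estimator is the posterior mean.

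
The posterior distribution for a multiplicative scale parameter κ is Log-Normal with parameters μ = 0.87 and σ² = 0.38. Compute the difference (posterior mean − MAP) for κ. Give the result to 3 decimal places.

1.254

Mode = exp(μ − σ²) = exp(0.49) = 1.632.
Mean = exp(μ + σ²/2) = exp(1.060) = 2.886.
Difference = 2.886 − 1.632 = 1.254.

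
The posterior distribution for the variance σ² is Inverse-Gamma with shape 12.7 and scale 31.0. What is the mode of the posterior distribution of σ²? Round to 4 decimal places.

2.2628

Mode = β/(α+1) = 31.0/13.7 = 2.2628.
Mean = β/(α−1) = 31.0/11.7 = 2.6496.
This is the posterior mode — the MAP estimate.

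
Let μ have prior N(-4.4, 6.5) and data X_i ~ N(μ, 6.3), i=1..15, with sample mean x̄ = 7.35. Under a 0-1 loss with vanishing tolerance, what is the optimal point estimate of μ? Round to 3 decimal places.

6.637

Posterior for μ is Normal. Precision-weighted mean: (1/6.5·-4.4 + 15/6.3·7.35) / (1/6.5 + 15/6.3) = 6.637.
A Normal posterior is symmetric, so mode = mean.
This is the posterior mode — the MAP estimate.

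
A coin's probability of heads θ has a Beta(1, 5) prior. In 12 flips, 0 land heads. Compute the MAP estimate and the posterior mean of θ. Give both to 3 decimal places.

MAP = 0.000, posterior mean = 0.056

Posterior: Beta(1+0, 5+12) = Beta(1, 17).
Since α = 1 ≤ 1 and β > 1, the Beta density is monotone decreasing on [0,1]; the mode is at 0.
Mean = 1/(1+17) = 0.056.
Right-skewed posterior ⇒ mode < mean.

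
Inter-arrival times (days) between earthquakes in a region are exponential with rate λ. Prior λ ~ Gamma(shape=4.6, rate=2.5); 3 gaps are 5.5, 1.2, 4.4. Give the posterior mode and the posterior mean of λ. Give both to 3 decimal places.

λ_MAP = 0.485, E[λ|data] = 0.559

Σ times = 11.1. Posterior: Gamma(shape = 4.6+3 = 7.6, rate = 2.5+11.1 = 13.6).
Mode = (α−1)/β = 6.6/13.6 = 0.485.
Mean = α/β = 7.6/13.6 = 0.559.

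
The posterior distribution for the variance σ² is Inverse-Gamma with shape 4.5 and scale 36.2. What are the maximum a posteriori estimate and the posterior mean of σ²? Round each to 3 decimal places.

maximum a posteriori estimate = 6.582, posterior mean = 10.343

Mode = β/(α+1) = 36.2/5.5 = 6.582.
Mean = β/(α−1) = 36.2/3.5 = 10.343.
The posterior is right-skewed, so the mean exceeds the mode.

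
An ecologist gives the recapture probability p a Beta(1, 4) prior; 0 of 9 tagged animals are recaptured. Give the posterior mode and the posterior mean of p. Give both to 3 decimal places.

posterior mode = 0.000, posterior mean = 0.071

Posterior: Beta(1+0, 4+9) = Beta(1, 13).
Since α = 1 ≤ 1 and β > 1, the Beta density is monotone decreasing on [0,1]; the mode is at 0.
Mean = 1/(1+13) = 0.071.
The mean is pulled above the mode by the posterior's right skew.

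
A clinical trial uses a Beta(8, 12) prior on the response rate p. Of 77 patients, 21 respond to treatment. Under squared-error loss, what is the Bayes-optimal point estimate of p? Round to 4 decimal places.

0.2990

Posterior: Beta(8+21, 12+56) = Beta(29, 68).
Mode = (29−1)/(29+68−2) = 28/95 = 0.2947.
Mean = 29/(29+68) = 29/97 = 0.2990.
Squared-error loss ⇒ the optimal estimator is the posterior mean.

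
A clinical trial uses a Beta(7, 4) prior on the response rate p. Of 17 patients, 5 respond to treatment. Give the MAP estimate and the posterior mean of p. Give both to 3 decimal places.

Posterior: Beta(7+5, 4+12) = Beta(12, 16).
Mode = (12−1)/(12+16−2) = 11/26 = 0.423.
Mean = 12/(12+16) = 12/28 = 0.429.

MAP: 0.423. Posterior mean: 0.429.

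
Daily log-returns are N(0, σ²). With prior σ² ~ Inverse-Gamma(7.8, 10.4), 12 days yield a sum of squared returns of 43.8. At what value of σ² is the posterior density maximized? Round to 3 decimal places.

2.182

Posterior: Inverse-Gamma(shape = 7.8+12/2 = 13.8, scale = 10.4+43.8/2 = 32.3).
Mode = β/(α+1) = 32.3/14.8 = 2.182.
Mean = β/(α−1) = 32.3/12.8 = 2.523.
This is the posterior mode — the MAP estimate.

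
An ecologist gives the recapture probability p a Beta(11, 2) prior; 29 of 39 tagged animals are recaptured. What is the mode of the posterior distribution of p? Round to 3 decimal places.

0.780

Posterior: Beta(11+29, 2+10) = Beta(40, 12).
Mode = (40−1)/(40+12−2) = 39/50 = 0.780.
Mean = 40/(40+12) = 40/52 = 0.769.
This is the posterior mode — the MAP estimate.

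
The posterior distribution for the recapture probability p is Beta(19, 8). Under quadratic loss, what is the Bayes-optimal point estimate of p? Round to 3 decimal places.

Mode = (19−1)/(19+8−2) = 18/25 = 0.720.
Mean = 19/(19+8) = 19/27 = 0.704.
Quadratic loss ⇒ the optimal estimator is the posterior mean.

0.704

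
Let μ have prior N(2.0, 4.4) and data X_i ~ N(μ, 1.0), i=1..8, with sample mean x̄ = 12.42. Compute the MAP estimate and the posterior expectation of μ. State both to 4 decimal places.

Posterior for μ is Normal. Precision-weighted mean: (1/4.4·2.0 + 8/1.0·12.42) / (1/4.4 + 8/1.0) = 12.1322.
A Normal posterior is symmetric, so mode = mean.

MAP estimate = 12.1322, posterior expectation = 12.1322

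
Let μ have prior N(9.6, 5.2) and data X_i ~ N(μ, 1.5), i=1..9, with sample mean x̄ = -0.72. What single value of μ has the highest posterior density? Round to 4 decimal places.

-0.3995

Posterior for μ is Normal. Precision-weighted mean: (1/5.2·9.6 + 9/1.5·-0.72) / (1/5.2 + 9/1.5) = -0.3995.
A Normal posterior is symmetric, so mode = mean.
This is the posterior mode — the MAP estimate.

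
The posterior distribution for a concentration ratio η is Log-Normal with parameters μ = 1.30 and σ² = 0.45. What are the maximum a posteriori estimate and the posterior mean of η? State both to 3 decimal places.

Mode = exp(μ − σ²) = exp(0.85) = 2.340.
Mean = exp(μ + σ²/2) = exp(1.525) = 4.595.

MAP = 2.340; posterior mean = 4.595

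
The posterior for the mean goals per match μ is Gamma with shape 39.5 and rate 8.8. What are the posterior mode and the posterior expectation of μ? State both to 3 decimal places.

Mode = (α−1)/β = 38.5/8.8 = 4.375.
Mean = α/β = 39.5/8.8 = 4.489.
Mean > mode: the posterior has a right tail.

posterior mode = 4.375, posterior expectation = 4.489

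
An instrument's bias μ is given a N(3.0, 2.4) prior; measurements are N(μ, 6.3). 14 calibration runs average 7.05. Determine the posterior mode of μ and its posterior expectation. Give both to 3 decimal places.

Posterior for μ is Normal. Precision-weighted mean: (1/2.4·3.0 + 14/6.3·7.05) / (1/2.4 + 14/6.3) = 6.411.
A Normal posterior is symmetric, so mode = mean.

μ_MAP = 6.411, E[μ|data] = 6.411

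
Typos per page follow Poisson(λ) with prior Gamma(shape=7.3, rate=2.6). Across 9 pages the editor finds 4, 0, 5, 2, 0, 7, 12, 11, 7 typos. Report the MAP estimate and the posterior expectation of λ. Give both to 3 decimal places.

Σ counts = 48. Posterior: Gamma(shape = 7.3+48 = 55.3, rate = 2.6+9 = 11.6).
Mode = (α−1)/β = 54.3/11.6 = 4.681.
Mean = α/β = 55.3/11.6 = 4.767.

λ_MAP = 4.681, E[λ|data] = 4.767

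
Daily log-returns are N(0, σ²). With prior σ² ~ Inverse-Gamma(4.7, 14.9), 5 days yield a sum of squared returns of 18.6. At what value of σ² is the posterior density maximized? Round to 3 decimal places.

Posterior: Inverse-Gamma(shape = 4.7+5/2 = 7.2, scale = 14.9+18.6/2 = 24.2).
Mode = β/(α+1) = 24.2/8.2 = 2.951.
Mean = β/(α−1) = 24.2/6.2 = 3.903.
This is the posterior mode — the MAP estimate.

2.951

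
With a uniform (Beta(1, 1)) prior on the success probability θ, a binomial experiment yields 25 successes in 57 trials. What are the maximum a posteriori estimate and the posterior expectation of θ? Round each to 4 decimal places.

maximum a posteriori estimate = 0.4386, posterior expectation = 0.4407

Posterior: Beta(1+25, 1+32) = Beta(26, 33).
Mode = (26−1)/(26+33−2) = 25/57 = 0.4386.
Mean = 26/(26+33) = 26/59 = 0.4407.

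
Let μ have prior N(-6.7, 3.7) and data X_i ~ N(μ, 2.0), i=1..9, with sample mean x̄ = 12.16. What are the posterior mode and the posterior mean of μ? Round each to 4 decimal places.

posterior mode = 11.0914, posterior mean = 11.0914

Posterior for μ is Normal. Precision-weighted mean: (1/3.7·-6.7 + 9/2.0·12.16) / (1/3.7 + 9/2.0) = 11.0914.
A Normal posterior is symmetric, so mode = mean.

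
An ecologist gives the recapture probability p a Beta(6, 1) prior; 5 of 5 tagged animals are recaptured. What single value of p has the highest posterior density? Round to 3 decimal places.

1.000

Posterior: Beta(6+5, 1+0) = Beta(11, 1).
Since β = 1 ≤ 1 and α > 1, the Beta density is monotone increasing on [0,1]; the mode is at 1.
Mean = 11/(11+1) = 0.917.
This is the posterior mode — the MAP estimate.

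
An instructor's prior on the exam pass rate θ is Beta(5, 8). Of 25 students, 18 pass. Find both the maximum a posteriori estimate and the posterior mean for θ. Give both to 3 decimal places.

Posterior: Beta(5+18, 8+7) = Beta(23, 15).
Mode = (23−1)/(23+15−2) = 22/36 = 0.611.
Mean = 23/(23+15) = 23/38 = 0.605.
The posterior is left-skewed, so the mode exceeds the mean.

maximum a posteriori estimate = 0.611, posterior mean = 0.605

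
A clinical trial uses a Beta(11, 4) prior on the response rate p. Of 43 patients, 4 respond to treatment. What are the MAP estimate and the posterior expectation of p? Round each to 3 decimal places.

Posterior: Beta(11+4, 4+39) = Beta(15, 43).
Mode = (15−1)/(15+43−2) = 14/56 = 0.250.
Mean = 15/(15+43) = 15/58 = 0.259.
Mean > mode: the posterior has a right tail.

MAP = 0.250, posterior mean = 0.259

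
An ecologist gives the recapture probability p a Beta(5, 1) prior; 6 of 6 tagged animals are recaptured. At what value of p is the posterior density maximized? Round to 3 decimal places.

Posterior: Beta(5+6, 1+0) = Beta(11, 1).
Since β = 1 ≤ 1 and α > 1, the Beta density is monotone increasing on [0,1]; the mode is at 1.
Mean = 11/(11+1) = 0.917.
This is the posterior mode — the MAP estimate.

1.000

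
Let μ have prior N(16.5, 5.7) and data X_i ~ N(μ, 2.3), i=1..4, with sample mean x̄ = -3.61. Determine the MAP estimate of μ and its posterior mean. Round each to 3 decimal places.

Posterior for μ is Normal. Precision-weighted mean: (1/5.7·16.5 + 4/2.3·-3.61) / (1/5.7 + 4/2.3) = -1.767.
A Normal posterior is symmetric, so mode = mean.

MAP = -1.767; posterior mean = -1.767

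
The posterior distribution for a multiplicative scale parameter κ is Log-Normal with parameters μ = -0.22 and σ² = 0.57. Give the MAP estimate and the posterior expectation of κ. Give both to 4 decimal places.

Mode = exp(μ − σ²) = exp(-0.79) = 0.4538.
Mean = exp(μ + σ²/2) = exp(0.065) = 1.0672.

κ_MAP = 0.4538, E[κ|data] = 1.0672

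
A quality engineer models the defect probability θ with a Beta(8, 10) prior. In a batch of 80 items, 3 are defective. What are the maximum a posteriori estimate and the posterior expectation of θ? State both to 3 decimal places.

MAP: 0.104. Posterior mean: 0.112.

Posterior: Beta(8+3, 10+77) = Beta(11, 87).
Mode = (11−1)/(11+87−2) = 10/96 = 0.104.
Mean = 11/(11+87) = 11/98 = 0.112.
Mean > mode: the posterior has a right tail.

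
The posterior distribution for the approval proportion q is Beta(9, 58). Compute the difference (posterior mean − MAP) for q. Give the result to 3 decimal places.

Mode = (9−1)/(9+58−2) = 8/65 = 0.123.
Mean = 9/(9+58) = 9/67 = 0.134.
Difference = 0.134 − 0.123 = 0.011.
Right-skewed posterior ⇒ mode < mean.

0.011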